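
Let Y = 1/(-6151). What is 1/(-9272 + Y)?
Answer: -6151/57032073 ≈ -0.00010785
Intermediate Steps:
Y = -1/6151 ≈ -0.00016258
1/(-9272 + Y) = 1/(-9272 - 1/6151) = 1/(-57032073/6151) = -6151/57032073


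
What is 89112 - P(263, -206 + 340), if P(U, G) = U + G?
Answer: 88715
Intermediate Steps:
P(U, G) = G + U
89112 - P(263, -206 + 340) = 89112 - ((-206 + 340) + 263) = 89112 - (134 + 263) = 89112 - 1*397 = 89112 - 397 = 88715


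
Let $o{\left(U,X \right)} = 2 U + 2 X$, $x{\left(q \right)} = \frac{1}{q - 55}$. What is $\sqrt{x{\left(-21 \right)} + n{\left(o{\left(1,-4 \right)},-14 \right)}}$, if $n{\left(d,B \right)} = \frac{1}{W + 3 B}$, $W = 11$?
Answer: $\frac{i \sqrt{63023}}{1178} \approx 0.21311 i$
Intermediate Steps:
$x{\left(q \right)} = \frac{1}{-55 + q}$
$n{\left(d,B \right)} = \frac{1}{11 + 3 B}$
$\sqrt{x{\left(-21 \right)} + n{\left(o{\left(1,-4 \right)},-14 \right)}} = \sqrt{\frac{1}{-55 - 21} + \frac{1}{11 + 3 \left(-14\right)}} = \sqrt{\frac{1}{-76} + \frac{1}{11 - 42}} = \sqrt{- \frac{1}{76} + \frac{1}{-31}} = \sqrt{- \frac{1}{76} - \frac{1}{31}} = \sqrt{- \frac{107}{2356}} = \frac{i \sqrt{63023}}{1178}$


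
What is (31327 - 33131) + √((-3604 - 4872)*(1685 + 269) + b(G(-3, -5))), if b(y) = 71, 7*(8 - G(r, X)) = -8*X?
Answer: -1804 + I*√16562033 ≈ -1804.0 + 4069.6*I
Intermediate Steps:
G(r, X) = 8 + 8*X/7 (G(r, X) = 8 - (-8)*X/7 = 8 + 8*X/7)
(31327 - 33131) + √((-3604 - 4872)*(1685 + 269) + b(G(-3, -5))) = (31327 - 33131) + √((-3604 - 4872)*(1685 + 269) + 71) = -1804 + √(-8476*1954 + 71) = -1804 + √(-16562104 + 71) = -1804 + √(-16562033) = -1804 + I*√16562033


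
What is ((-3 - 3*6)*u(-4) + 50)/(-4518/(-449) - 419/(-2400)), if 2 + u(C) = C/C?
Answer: 76509600/11031331 ≈ 6.9357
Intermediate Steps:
u(C) = -1 (u(C) = -2 + C/C = -2 + 1 = -1)
((-3 - 3*6)*u(-4) + 50)/(-4518/(-449) - 419/(-2400)) = ((-3 - 3*6)*(-1) + 50)/(-4518/(-449) - 419/(-2400)) = ((-3 - 18)*(-1) + 50)/(-4518*(-1/449) - 419*(-1/2400)) = (-21*(-1) + 50)/(4518/449 + 419/2400) = (21 + 50)/(11031331/1077600) = 71*(1077600/11031331) = 76509600/11031331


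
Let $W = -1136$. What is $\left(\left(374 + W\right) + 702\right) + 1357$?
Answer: $1297$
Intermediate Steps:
$\left(\left(374 + W\right) + 702\right) + 1357 = \left(\left(374 - 1136\right) + 702\right) + 1357 = \left(-762 + 702\right) + 1357 = -60 + 1357 = 1297$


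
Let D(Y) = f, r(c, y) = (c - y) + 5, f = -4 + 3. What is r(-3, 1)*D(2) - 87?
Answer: -88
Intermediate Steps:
f = -1
r(c, y) = 5 + c - y
D(Y) = -1
r(-3, 1)*D(2) - 87 = (5 - 3 - 1*1)*(-1) - 87 = (5 - 3 - 1)*(-1) - 87 = 1*(-1) - 87 = -1 - 87 = -88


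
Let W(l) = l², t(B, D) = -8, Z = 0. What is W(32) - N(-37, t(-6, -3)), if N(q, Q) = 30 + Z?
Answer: 994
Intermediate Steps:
N(q, Q) = 30 (N(q, Q) = 30 + 0 = 30)
W(32) - N(-37, t(-6, -3)) = 32² - 1*30 = 1024 - 30 = 994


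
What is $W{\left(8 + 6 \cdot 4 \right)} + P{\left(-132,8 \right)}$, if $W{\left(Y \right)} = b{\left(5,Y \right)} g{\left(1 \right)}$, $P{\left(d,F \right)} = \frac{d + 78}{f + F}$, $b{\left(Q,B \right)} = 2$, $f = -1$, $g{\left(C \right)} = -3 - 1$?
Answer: $- \frac{110}{7} \approx -15.714$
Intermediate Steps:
$g{\left(C \right)} = -4$ ($g{\left(C \right)} = -3 - 1 = -4$)
$P{\left(d,F \right)} = \frac{78 + d}{-1 + F}$ ($P{\left(d,F \right)} = \frac{d + 78}{-1 + F} = \frac{78 + d}{-1 + F}$)
$W{\left(Y \right)} = -8$ ($W{\left(Y \right)} = 2 \left(-4\right) = -8$)
$W{\left(8 + 6 \cdot 4 \right)} + P{\left(-132,8 \right)} = -8 + \frac{78 - 132}{-1 + 8} = -8 + \frac{1}{7} \left(-54\right) = -8 - \frac{54}{7} = - \frac{110}{7}$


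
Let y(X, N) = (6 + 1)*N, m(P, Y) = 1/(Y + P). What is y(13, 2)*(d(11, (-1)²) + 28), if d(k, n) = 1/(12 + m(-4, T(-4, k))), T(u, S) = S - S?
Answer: 18480/47 ≈ 393.19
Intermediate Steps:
T(u, S) = 0
m(P, Y) = 1/(P + Y)
y(X, N) = 7*N
d(k, n) = 4/47 (d(k, n) = 1/(12 + 1/(-4 + 0)) = 1/(12 + 1/(-4)) = 1/(12 - ¼) = 1/(47/4) = 4/47)
y(13, 2)*(d(11, (-1)²) + 28) = (7*2)*(4/47 + 28) = 14*(1320/47) = 18480/47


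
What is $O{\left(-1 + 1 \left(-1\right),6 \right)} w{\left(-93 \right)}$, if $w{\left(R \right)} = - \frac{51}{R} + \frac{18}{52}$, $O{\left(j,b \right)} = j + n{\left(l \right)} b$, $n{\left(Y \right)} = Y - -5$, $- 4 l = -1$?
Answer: $\frac{42539}{1612} \approx 26.389$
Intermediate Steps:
$l = \frac{1}{4}$ ($l = \left(- \frac{1}{4}\right) \left(-1\right) = \frac{1}{4} \approx 0.25$)
$n{\left(Y \right)} = 5 + Y$ ($n{\left(Y \right)} = Y + 5 = 5 + Y$)
$O{\left(j,b \right)} = j + \frac{21 b}{4}$ ($O{\left(j,b \right)} = j + \left(5 + \frac{1}{4}\right) b = j + \frac{21 b}{4}$)
$w{\left(R \right)} = \frac{9}{26} - \frac{51}{R}$ ($w{\left(R \right)} = - \frac{51}{R} + 18 \cdot \frac{1}{52} = - \frac{51}{R} + \frac{9}{26} = \frac{9}{26} - \frac{51}{R}$)
$O{\left(-1 + 1 \left(-1\right),6 \right)} w{\left(-93 \right)} = \left(\left(-1 + 1 \left(-1\right)\right) + \frac{21}{4} \cdot 6\right) \left(\frac{9}{26} - \frac{51}{-93}\right) = \left(\left(-1 - 1\right) + \frac{63}{2}\right) \left(\frac{9}{26} - - \frac{17}{31}\right) = \left(-2 + \frac{63}{2}\right) \left(\frac{9}{26} + \frac{17}{31}\right) = \frac{59}{2} \cdot \frac{721}{806} = \frac{42539}{1612}$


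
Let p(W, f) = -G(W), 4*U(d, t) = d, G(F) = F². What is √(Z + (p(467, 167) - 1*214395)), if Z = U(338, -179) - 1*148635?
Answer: 17*I*√8042/2 ≈ 762.26*I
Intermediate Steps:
U(d, t) = d/4
p(W, f) = -W²
Z = -297101/2 (Z = (¼)*338 - 1*148635 = 169/2 - 148635 = -297101/2 ≈ -1.4855e+5)
√(Z + (p(467, 167) - 1*214395)) = √(-297101/2 + (-1*467² - 1*214395)) = √(-297101/2 + (-1*218089 - 214395)) = √(-297101/2 + (-218089 - 214395)) = √(-297101/2 - 432484) = √(-1162069/2) = 17*I*√8042/2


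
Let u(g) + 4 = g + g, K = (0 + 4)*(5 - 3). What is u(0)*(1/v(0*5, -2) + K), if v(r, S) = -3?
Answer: -92/3 ≈ -30.667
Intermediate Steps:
K = 8 (K = 4*2 = 8)
u(g) = -4 + 2*g (u(g) = -4 + (g + g) = -4 + 2*g)
u(0)*(1/v(0*5, -2) + K) = (-4 + 2*0)*(1/(-3) + 8) = (-4 + 0)*(-⅓ + 8) = -4*23/3 = -92/3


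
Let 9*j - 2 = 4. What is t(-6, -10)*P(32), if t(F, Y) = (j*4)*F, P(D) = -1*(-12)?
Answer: -192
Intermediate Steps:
j = ⅔ (j = 2/9 + (⅑)*4 = 2/9 + 4/9 = ⅔ ≈ 0.66667)
P(D) = 12
t(F, Y) = 8*F/3 (t(F, Y) = ((⅔)*4)*F = 8*F/3)
t(-6, -10)*P(32) = ((8/3)*(-6))*12 = -16*12 = -192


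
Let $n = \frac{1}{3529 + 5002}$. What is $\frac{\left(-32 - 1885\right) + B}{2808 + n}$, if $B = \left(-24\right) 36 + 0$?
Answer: $- \frac{23724711}{23955049} \approx -0.99038$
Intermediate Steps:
$n = \frac{1}{8531} \approx 0.00011722$
$B = -864$ ($B = -864 + 0 = -864$)
$\frac{\left(-32 - 1885\right) + B}{2808 + n} = \frac{\left(-32 - 1885\right) - 864}{2808 + \frac{1}{8531}} = \frac{-1917 - 864}{\frac{23955049}{8531}} = \left(-2781\right) \frac{8531}{23955049} = - \frac{23724711}{23955049}$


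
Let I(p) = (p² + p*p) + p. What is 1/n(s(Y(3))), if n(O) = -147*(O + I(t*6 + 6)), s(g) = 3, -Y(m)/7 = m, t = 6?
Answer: -1/525231 ≈ -1.9039e-6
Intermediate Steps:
Y(m) = -7*m
I(p) = p + 2*p² (I(p) = (p² + p²) + p = 2*p² + p = p + 2*p²)
n(O) = -524790 - 147*O (n(O) = -147*(O + (6*6 + 6)*(1 + 2*(6*6 + 6))) = -147*(O + (36 + 6)*(1 + 2*(36 + 6))) = -147*(O + 42*(1 + 2*42)) = -147*(O + 42*(1 + 84)) = -147*(O + 42*85) = -147*(O + 3570) = -147*(3570 + O) = -524790 - 147*O)
1/n(s(Y(3))) = 1/(-524790 - 147*3) = 1/(-524790 - 441) = 1/(-525231) = -1/525231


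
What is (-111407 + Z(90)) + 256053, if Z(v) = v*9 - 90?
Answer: 145366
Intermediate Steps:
Z(v) = -90 + 9*v (Z(v) = 9*v - 90 = -90 + 9*v)
(-111407 + Z(90)) + 256053 = (-111407 + (-90 + 9*90)) + 256053 = (-111407 + (-90 + 810)) + 256053 = (-111407 + 720) + 256053 = -110687 + 256053 = 145366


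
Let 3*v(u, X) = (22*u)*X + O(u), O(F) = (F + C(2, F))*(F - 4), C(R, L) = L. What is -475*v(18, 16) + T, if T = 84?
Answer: -1082916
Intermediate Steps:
O(F) = 2*F*(-4 + F) (O(F) = (F + F)*(F - 4) = (2*F)*(-4 + F) = 2*F*(-4 + F))
v(u, X) = 2*u*(-4 + u)/3 + 22*X*u/3 (v(u, X) = ((22*u)*X + 2*u*(-4 + u))/3 = (22*X*u + 2*u*(-4 + u))/3 = (2*u*(-4 + u) + 22*X*u)/3 = 2*u*(-4 + u)/3 + 22*X*u/3)
-475*v(18, 16) + T = -950*18*(-4 + 18 + 11*16)/3 + 84 = -950*18*(-4 + 18 + 176)/3 + 84 = -950*18*190/3 + 84 = -475*2280 + 84 = -1083000 + 84 = -1082916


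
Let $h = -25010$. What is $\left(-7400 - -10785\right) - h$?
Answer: $28395$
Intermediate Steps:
$\left(-7400 - -10785\right) - h = \left(-7400 - -10785\right) - -25010 = \left(-7400 + 10785\right) + 25010 = 3385 + 25010 = 28395$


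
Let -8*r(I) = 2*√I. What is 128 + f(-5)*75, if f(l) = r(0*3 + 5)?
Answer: 128 - 75*√5/4 ≈ 86.074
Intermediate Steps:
r(I) = -√I/4
f(l) = -√5/4 (f(l) = -√(0*3 + 5)/4 = -√(0 + 5)/4 = -√5/4)
128 + f(-5)*75 = 128 - √5/4*75 = 128 - 75*√5/4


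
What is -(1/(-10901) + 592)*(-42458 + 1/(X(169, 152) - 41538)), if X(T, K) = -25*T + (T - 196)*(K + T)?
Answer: 14913715232948931/593341430 ≈ 2.5135e+7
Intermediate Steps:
X(T, K) = -25*T + (-196 + T)*(K + T)
-(1/(-10901) + 592)*(-42458 + 1/(X(169, 152) - 41538)) = -(1/(-10901) + 592)*(-42458 + 1/((169² - 221*169 - 196*152 + 152*169) - 41538)) = -(-1/10901 + 592)*(-42458 + 1/((28561 - 37349 - 29792 + 25688) - 41538)) = -6453391*(-42458 + 1/(-12892 - 41538))/10901 = -6453391*(-42458 + 1/(-54430))/10901 = -6453391*(-42458 - 1/54430)/10901 = -6453391*(-2310988941)/(10901*54430) = -1*(-14913715232948931/593341430) = 14913715232948931/593341430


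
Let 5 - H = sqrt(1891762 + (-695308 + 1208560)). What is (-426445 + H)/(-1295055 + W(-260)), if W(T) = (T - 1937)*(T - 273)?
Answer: 30460/8861 + sqrt(2405014)/124054 ≈ 3.4500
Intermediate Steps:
H = 5 - sqrt(2405014) (H = 5 - sqrt(1891762 + (-695308 + 1208560)) = 5 - sqrt(1891762 + 513252) = 5 - sqrt(2405014) ≈ -1545.8)
W(T) = (-1937 + T)*(-273 + T)
(-426445 + H)/(-1295055 + W(-260)) = (-426445 + (5 - sqrt(2405014)))/(-1295055 + (528801 + (-260)**2 - 2210*(-260))) = (-426440 - sqrt(2405014))/(-1295055 + (528801 + 67600 + 574600)) = (-426440 - sqrt(2405014))/(-1295055 + 1171001) = (-426440 - sqrt(2405014))/(-124054) = (-426440 - sqrt(2405014))*(-1/124054) = 30460/8861 + sqrt(2405014)/124054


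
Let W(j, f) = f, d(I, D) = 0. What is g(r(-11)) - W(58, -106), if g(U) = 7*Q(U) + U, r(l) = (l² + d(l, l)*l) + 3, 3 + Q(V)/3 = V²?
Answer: 323063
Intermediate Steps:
Q(V) = -9 + 3*V²
r(l) = 3 + l² (r(l) = (l² + 0*l) + 3 = (l² + 0) + 3 = l² + 3 = 3 + l²)
g(U) = -63 + U + 21*U² (g(U) = 7*(-9 + 3*U²) + U = (-63 + 21*U²) + U = -63 + U + 21*U²)
g(r(-11)) - W(58, -106) = (-63 + (3 + (-11)²) + 21*(3 + (-11)²)²) - 1*(-106) = (-63 + (3 + 121) + 21*(3 + 121)²) + 106 = (-63 + 124 + 21*124²) + 106 = (-63 + 124 + 21*15376) + 106 = (-63 + 124 + 322896) + 106 = 322957 + 106 = 323063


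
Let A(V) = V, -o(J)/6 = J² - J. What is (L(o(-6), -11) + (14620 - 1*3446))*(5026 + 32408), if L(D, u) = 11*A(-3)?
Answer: 417052194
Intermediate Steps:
o(J) = -6*J² + 6*J (o(J) = -6*(J² - J) = -6*J² + 6*J)
L(D, u) = -33 (L(D, u) = 11*(-3) = -33)
(L(o(-6), -11) + (14620 - 1*3446))*(5026 + 32408) = (-33 + (14620 - 1*3446))*(5026 + 32408) = (-33 + (14620 - 3446))*37434 = (-33 + 11174)*37434 = 11141*37434 = 417052194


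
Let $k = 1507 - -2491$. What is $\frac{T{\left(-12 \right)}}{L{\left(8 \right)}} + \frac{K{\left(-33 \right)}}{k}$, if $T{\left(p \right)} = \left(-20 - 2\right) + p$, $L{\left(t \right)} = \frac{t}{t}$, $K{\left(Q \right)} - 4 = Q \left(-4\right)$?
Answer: $- \frac{67898}{1999} \approx -33.966$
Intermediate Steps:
$K{\left(Q \right)} = 4 - 4 Q$ ($K{\left(Q \right)} = 4 + Q \left(-4\right) = 4 - 4 Q$)
$L{\left(t \right)} = 1$
$k = 3998$ ($k = 1507 + 2491 = 3998$)
$T{\left(p \right)} = -22 + p$
$\frac{T{\left(-12 \right)}}{L{\left(8 \right)}} + \frac{K{\left(-33 \right)}}{k} = \frac{-22 - 12}{1} + \frac{4 - -132}{3998} = \left(-34\right) 1 + \left(4 + 132\right) \frac{1}{3998} = -34 + 136 \cdot \frac{1}{3998} = -34 + \frac{68}{1999} = - \frac{67898}{1999}$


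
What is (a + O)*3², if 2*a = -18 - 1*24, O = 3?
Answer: -162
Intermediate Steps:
a = -21 (a = (-18 - 1*24)/2 = (-18 - 24)/2 = (½)*(-42) = -21)
(a + O)*3² = (-21 + 3)*3² = -18*9 = -162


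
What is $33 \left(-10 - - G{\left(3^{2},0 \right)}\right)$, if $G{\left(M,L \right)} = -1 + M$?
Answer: $-66$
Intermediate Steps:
$33 \left(-10 - - G{\left(3^{2},0 \right)}\right) = 33 \left(-10 - \left(1 - 3^{2}\right)\right) = 33 \left(-10 + \left(\left(-1 + 9\right) + 0\right)\right) = 33 \left(-10 + \left(8 + 0\right)\right) = 33 \left(-10 + 8\right) = 33 \left(-2\right) = -66$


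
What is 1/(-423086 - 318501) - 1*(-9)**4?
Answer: -4865552308/741587 ≈ -6561.0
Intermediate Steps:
1/(-423086 - 318501) - 1*(-9)**4 = 1/(-741587) - 1*6561 = -1/741587 - 6561 = -4865552308/741587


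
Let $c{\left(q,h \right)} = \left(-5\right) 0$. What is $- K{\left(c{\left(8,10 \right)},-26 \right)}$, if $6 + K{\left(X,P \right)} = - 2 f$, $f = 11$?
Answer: $28$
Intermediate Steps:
$c{\left(q,h \right)} = 0$
$K{\left(X,P \right)} = -28$ ($K{\left(X,P \right)} = -6 - 22 = -28$)
$- K{\left(c{\left(8,10 \right)},-26 \right)} = \left(-1\right) \left(-28\right) = 28$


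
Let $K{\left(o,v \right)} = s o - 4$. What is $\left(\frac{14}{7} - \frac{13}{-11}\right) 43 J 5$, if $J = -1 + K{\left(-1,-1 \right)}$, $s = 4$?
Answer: $- \frac{67725}{11} \approx -6156.8$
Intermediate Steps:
$K{\left(o,v \right)} = -4 + 4 o$ ($K{\left(o,v \right)} = 4 o - 4 = -4 + 4 o$)
$J = -9$ ($J = -1 + \left(-4 + 4 \left(-1\right)\right) = -1 - 8 = -9$)
$\left(\frac{14}{7} - \frac{13}{-11}\right) 43 J 5 = \left(\frac{14}{7} - \frac{13}{-11}\right) 43 \left(\left(-9\right) 5\right) = \left(14 \cdot \frac{1}{7} - - \frac{13}{11}\right) 43 \left(-45\right) = \left(2 + \frac{13}{11}\right) 43 \left(-45\right) = \frac{35}{11} \cdot 43 \left(-45\right) = \frac{1505}{11} \left(-45\right) = - \frac{67725}{11}$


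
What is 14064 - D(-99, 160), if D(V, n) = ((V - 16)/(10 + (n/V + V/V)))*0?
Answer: 14064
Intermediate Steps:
D(V, n) = 0 (D(V, n) = ((-16 + V)/(10 + (n/V + 1)))*0 = ((-16 + V)/(10 + (1 + n/V)))*0 = ((-16 + V)/(11 + n/V))*0 = 0)
14064 - D(-99, 160) = 14064 - 1*0 = 14064 + 0 = 14064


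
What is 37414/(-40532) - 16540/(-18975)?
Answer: -3953137/76909470 ≈ -0.051400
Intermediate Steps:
37414/(-40532) - 16540/(-18975) = 37414*(-1/40532) - 16540*(-1/18975) = -18707/20266 + 3308/3795 = -3953137/76909470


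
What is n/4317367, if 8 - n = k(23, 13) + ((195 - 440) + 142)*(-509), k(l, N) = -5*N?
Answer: -52354/4317367 ≈ -0.012126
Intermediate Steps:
n = -52354 (n = 8 - (-5*13 + ((195 - 440) + 142)*(-509)) = 8 - (-65 + (-245 + 142)*(-509)) = 8 - (-65 - 103*(-509)) = 8 - (-65 + 52427) = 8 - 1*52362 = 8 - 52362 = -52354)
n/4317367 = -52354/4317367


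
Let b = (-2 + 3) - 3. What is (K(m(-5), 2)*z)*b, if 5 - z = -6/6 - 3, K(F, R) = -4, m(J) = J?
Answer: 72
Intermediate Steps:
b = -2 (b = 1 - 3 = -2)
z = 9 (z = 5 - (-6/6 - 3) = 5 - (-2*½ - 3) = 5 - (-1 - 3) = 5 - 1*(-4) = 5 + 4 = 9)
(K(m(-5), 2)*z)*b = -4*9*(-2) = -36*(-2) = 72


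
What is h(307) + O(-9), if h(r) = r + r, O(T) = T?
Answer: 605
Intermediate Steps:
h(r) = 2*r
h(307) + O(-9) = 2*307 - 9 = 614 - 9 = 605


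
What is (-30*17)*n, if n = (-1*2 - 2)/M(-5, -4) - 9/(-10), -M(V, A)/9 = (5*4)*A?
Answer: -2737/6 ≈ -456.17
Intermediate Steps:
M(V, A) = -180*A (M(V, A) = -9*5*4*A = -180*A)
n = 161/180 (n = (-1*2 - 2)/((-180*(-4))) - 9/(-10) = (-2 - 2)/720 - 9*(-1/10) = -4*1/720 + 9/10 = -1/180 + 9/10 = 161/180 ≈ 0.89444)
(-30*17)*n = -30*17*(161/180) = -510*161/180 = -2737/6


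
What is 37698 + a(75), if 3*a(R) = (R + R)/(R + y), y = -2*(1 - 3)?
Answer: 2978192/79 ≈ 37699.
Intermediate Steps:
y = 4 (y = -2*(-2) = 4)
a(R) = 2*R/(3*(4 + R)) (a(R) = ((R + R)/(R + 4))/3 = ((2*R)/(4 + R))/3 = (2*R/(4 + R))/3 = 2*R/(3*(4 + R)))
37698 + a(75) = 37698 + (⅔)*75/(4 + 75) = 37698 + (⅔)*75/79 = 37698 + (⅔)*75*(1/79) = 37698 + 50/79 = 2978192/79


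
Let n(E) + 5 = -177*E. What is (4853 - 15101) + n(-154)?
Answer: 17005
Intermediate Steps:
n(E) = -5 - 177*E
(4853 - 15101) + n(-154) = (4853 - 15101) + (-5 - 177*(-154)) = -10248 + (-5 + 27258) = -10248 + 27253 = 17005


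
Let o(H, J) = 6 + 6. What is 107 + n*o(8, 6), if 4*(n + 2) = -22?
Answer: 17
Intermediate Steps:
o(H, J) = 12
n = -15/2 (n = -2 + (1/4)*(-22) = -2 - 11/2 = -15/2 ≈ -7.5000)
107 + n*o(8, 6) = 107 - 15/2*12 = 107 - 90 = 17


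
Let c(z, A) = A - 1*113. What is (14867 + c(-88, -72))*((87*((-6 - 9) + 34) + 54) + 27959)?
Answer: 435556212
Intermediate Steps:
c(z, A) = -113 + A (c(z, A) = A - 113 = -113 + A)
(14867 + c(-88, -72))*((87*((-6 - 9) + 34) + 54) + 27959) = (14867 + (-113 - 72))*((87*((-6 - 9) + 34) + 54) + 27959) = (14867 - 185)*((87*(-15 + 34) + 54) + 27959) = 14682*((87*19 + 54) + 27959) = 14682*((1653 + 54) + 27959) = 14682*(1707 + 27959) = 14682*29666 = 435556212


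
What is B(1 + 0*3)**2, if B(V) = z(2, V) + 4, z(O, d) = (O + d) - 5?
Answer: 4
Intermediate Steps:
z(O, d) = -5 + O + d
B(V) = 1 + V (B(V) = (-5 + 2 + V) + 4 = (-3 + V) + 4 = 1 + V)
B(1 + 0*3)**2 = (1 + (1 + 0*3))**2 = (1 + (1 + 0))**2 = (1 + 1)**2 = 2**2 = 4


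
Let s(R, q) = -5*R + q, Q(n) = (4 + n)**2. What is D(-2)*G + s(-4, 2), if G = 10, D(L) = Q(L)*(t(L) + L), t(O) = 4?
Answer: 102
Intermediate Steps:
s(R, q) = q - 5*R
D(L) = (4 + L)**3 (D(L) = (4 + L)**2*(4 + L) = (4 + L)**3)
D(-2)*G + s(-4, 2) = (4 - 2)**3*10 + (2 - 5*(-4)) = 2**3*10 + (2 + 20) = 8*10 + 22 = 80 + 22 = 102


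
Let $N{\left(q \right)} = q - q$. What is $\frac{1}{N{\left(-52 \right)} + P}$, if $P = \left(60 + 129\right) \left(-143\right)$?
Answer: $- \frac{1}{27027} \approx -3.7 \cdot 10^{-5}$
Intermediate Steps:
$P = -27027$ ($P = 189 \left(-143\right) = -27027$)
$N{\left(q \right)} = 0$
$\frac{1}{N{\left(-52 \right)} + P} = \frac{1}{0 - 27027} = \frac{1}{-27027} = - \frac{1}{27027}$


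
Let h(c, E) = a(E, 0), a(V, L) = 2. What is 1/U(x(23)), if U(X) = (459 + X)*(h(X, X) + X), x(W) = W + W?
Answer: 1/24240 ≈ 4.1254e-5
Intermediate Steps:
h(c, E) = 2
x(W) = 2*W
U(X) = (2 + X)*(459 + X) (U(X) = (459 + X)*(2 + X) = (2 + X)*(459 + X))
1/U(x(23)) = 1/(918 + (2*23)² + 461*(2*23)) = 1/(918 + 46² + 461*46) = 1/(918 + 2116 + 21206) = 1/24240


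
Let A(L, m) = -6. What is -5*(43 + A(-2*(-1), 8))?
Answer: -185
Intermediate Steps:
-5*(43 + A(-2*(-1), 8)) = -5*(43 - 6) = -5*37 = -185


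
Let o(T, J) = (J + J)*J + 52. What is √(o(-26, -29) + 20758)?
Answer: 2*√5623 ≈ 149.97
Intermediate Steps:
o(T, J) = 52 + 2*J² (o(T, J) = (2*J)*J + 52 = 2*J² + 52 = 52 + 2*J²)
√(o(-26, -29) + 20758) = √((52 + 2*(-29)²) + 20758) = √((52 + 2*841) + 20758) = √((52 + 1682) + 20758) = √(1734 + 20758) = √22492 = 2*√5623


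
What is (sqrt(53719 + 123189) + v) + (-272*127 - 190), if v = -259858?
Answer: -294592 + 2*sqrt(44227) ≈ -2.9417e+5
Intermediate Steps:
(sqrt(53719 + 123189) + v) + (-272*127 - 190) = (sqrt(53719 + 123189) - 259858) + (-272*127 - 190) = (sqrt(176908) - 259858) + (-34544 - 190) = (2*sqrt(44227) - 259858) - 34734 = (-259858 + 2*sqrt(44227)) - 34734 = -294592 + 2*sqrt(44227)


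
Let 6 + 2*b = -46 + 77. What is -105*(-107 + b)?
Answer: 19845/2 ≈ 9922.5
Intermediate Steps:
b = 25/2 (b = -3 + (-46 + 77)/2 = -3 + (1/2)*31 = -3 + 31/2 = 25/2 ≈ 12.500)
-105*(-107 + b) = -105*(-107 + 25/2) = -105*(-189/2) = 19845/2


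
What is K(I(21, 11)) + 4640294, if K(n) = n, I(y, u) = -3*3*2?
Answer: 4640276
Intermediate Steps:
I(y, u) = -18 (I(y, u) = -9*2 = -18)
K(I(21, 11)) + 4640294 = -18 + 4640294 = 4640276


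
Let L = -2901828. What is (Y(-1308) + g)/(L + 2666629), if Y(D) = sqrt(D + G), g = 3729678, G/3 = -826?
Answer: -3729678/235199 - I*sqrt(3786)/235199 ≈ -15.858 - 0.00026161*I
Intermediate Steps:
G = -2478 (G = 3*(-826) = -2478)
Y(D) = sqrt(-2478 + D) (Y(D) = sqrt(D - 2478) = sqrt(-2478 + D))
(Y(-1308) + g)/(L + 2666629) = (sqrt(-2478 - 1308) + 3729678)/(-2901828 + 2666629) = (sqrt(-3786) + 3729678)/(-235199) = (I*sqrt(3786) + 3729678)*(-1/235199) = (3729678 + I*sqrt(3786))*(-1/235199) = -3729678/235199 - I*sqrt(3786)/235199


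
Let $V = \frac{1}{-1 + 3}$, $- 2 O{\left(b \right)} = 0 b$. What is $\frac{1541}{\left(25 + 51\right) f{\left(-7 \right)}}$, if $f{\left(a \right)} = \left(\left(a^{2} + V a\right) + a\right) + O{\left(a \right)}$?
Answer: $\frac{1541}{2926} \approx 0.52666$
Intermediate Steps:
$O{\left(b \right)} = 0$ ($O{\left(b \right)} = - \frac{0 b}{2} = \left(- \frac{1}{2}\right) 0 = 0$)
$V = \frac{1}{2} \approx 0.5$
$f{\left(a \right)} = a^{2} + \frac{3 a}{2}$ ($f{\left(a \right)} = \left(\left(a^{2} + \frac{a}{2}\right) + a\right) + 0 = \left(a^{2} + \frac{3 a}{2}\right) + 0 = a^{2} + \frac{3 a}{2}$)
$\frac{1541}{\left(25 + 51\right) f{\left(-7 \right)}} = \frac{1541}{\left(25 + 51\right) \frac{1}{2} \left(-7\right) \left(3 + 2 \left(-7\right)\right)} = \frac{1541}{76 \cdot \frac{1}{2} \left(-7\right) \left(3 - 14\right)} = \frac{1541}{76 \cdot \frac{1}{2} \left(-7\right) \left(-11\right)} = \frac{1541}{76 \cdot \frac{77}{2}} = \frac{1541}{2926}$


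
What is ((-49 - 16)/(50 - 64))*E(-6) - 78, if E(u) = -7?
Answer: -221/2 ≈ -110.50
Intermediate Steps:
((-49 - 16)/(50 - 64))*E(-6) - 78 = ((-49 - 16)/(50 - 64))*(-7) - 78 = -65/(-14)*(-7) - 78 = -65*(-1/14)*(-7) - 78 = (65/14)*(-7) - 78 = -65/2 - 78 = -221/2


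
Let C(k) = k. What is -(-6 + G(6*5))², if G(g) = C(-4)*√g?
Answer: -516 - 48*√30 ≈ -778.91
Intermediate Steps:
G(g) = -4*√g
-(-6 + G(6*5))² = -(-6 - 4*√30)²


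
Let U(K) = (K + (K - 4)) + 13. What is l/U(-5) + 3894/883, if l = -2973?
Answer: 2629053/883 ≈ 2977.4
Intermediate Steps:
U(K) = 9 + 2*K (U(K) = (K + (-4 + K)) + 13 = (-4 + 2*K) + 13 = 9 + 2*K)
l/U(-5) + 3894/883 = -2973/(9 + 2*(-5)) + 3894/883 = -2973/(9 - 10) + 3894*(1/883) = -2973/(-1) + 3894/883 = -2973*(-1) + 3894/883 = 2973 + 3894/883 = 2629053/883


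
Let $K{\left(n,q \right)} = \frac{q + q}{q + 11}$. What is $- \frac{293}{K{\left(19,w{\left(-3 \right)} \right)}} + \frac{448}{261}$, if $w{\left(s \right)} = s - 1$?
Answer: $\frac{538895}{2088} \approx 258.09$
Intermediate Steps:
$w{\left(s \right)} = -1 + s$
$K{\left(n,q \right)} = \frac{2 q}{11 + q}$
$- \frac{293}{K{\left(19,w{\left(-3 \right)} \right)}} + \frac{448}{261} = - \frac{293}{2 \left(-1 - 3\right) \frac{1}{11 - 4}} + \frac{448}{261} = - \frac{293}{2 \left(-4\right) \frac{1}{11 - 4}} + 448 \cdot \frac{1}{261} = - \frac{293}{2 \left(-4\right) \frac{1}{7}} + \frac{448}{261} = - \frac{293}{- \frac{8}{7}} + \frac{448}{261} = \left(-293\right) \left(- \frac{7}{8}\right) + \frac{448}{261} = \frac{2051}{8} + \frac{448}{261} = \frac{538895}{2088}$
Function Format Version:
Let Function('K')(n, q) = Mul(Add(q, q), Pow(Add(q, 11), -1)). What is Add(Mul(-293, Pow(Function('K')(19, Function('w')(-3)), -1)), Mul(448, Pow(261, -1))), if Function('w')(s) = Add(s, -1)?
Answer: Rational(538895, 2088) ≈ 258.09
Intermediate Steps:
Function('w')(s) = Add(-1, s)
Function('K')(n, q) = Mul(2, q, Pow(Add(11, q), -1)) (Function('K')(n, q) = Mul(Mul(2, q), Pow(Add(11, q), -1)) = Mul(2, q, Pow(Add(11, q), -1)))
Add(Mul(-293, Pow(Function('K')(19, Function('w')(-3)), -1)), Mul(448, Pow(261, -1))) = Add(Mul(-293, Pow(Mul(2, Add(-1, -3), Pow(Add(11, Add(-1, -3)), -1)), -1)), Mul(448, Pow(261, -1))) = Add(Mul(-293, Pow(Mul(2, -4, Pow(Add(11, -4), -1)), -1)), Mul(448, Rational(1, 261))) = Add(Mul(-293, Pow(Mul(2, -4, Pow(7, -1)), -1)), Rational(448, 261)) = Add(Mul(-293, Pow(Mul(2, -4, Rational(1, 7)), -1)), Rational(448, 261)) = Add(Mul(-293, Pow(Rational(-8, 7), -1)), Rational(448, 261)) = Add(Mul(-293, Rational(-7, 8)), Rational(448, 261)) = Add(Rational(2051, 8), Rational(448, 261)) = Rational(538895, 2088)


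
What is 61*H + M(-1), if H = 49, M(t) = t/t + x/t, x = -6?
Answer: 2996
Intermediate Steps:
M(t) = 1 - 6/t (M(t) = t/t - 6/t = 1 - 6/t)
61*H + M(-1) = 61*49 + (-6 - 1)/(-1) = 2989 - 1*(-7) = 2989 + 7 = 2996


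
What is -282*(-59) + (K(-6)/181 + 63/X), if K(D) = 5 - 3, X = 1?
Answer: 3022883/181 ≈ 16701.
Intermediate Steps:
K(D) = 2
-282*(-59) + (K(-6)/181 + 63/X) = -282*(-59) + (2/181 + 63/1) = 16638 + (2*(1/181) + 63*1) = 16638 + (2/181 + 63) = 16638 + 11405/181 = 3022883/181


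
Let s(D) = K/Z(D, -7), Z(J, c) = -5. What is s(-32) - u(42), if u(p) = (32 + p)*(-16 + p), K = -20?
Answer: -1920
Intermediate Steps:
s(D) = 4 (s(D) = -20/(-5) = -20*(-⅕) = 4)
u(p) = (-16 + p)*(32 + p)
s(-32) - u(42) = 4 - (-512 + 42² + 16*42) = 4 - (-512 + 1764 + 672) = 4 - 1*1924 = 4 - 1924 = -1920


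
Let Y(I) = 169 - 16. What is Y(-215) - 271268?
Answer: -271115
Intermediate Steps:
Y(I) = 153
Y(-215) - 271268 = 153 - 271268 = -271115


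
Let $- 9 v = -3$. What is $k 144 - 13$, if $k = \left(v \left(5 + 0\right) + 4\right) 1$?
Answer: $803$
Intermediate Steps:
$v = \frac{1}{3}$ ($v = \left(- \frac{1}{9}\right) \left(-3\right) = \frac{1}{3} \approx 0.33333$)
$k = \frac{17}{3}$ ($k = \left(\frac{5 + 0}{3} + 4\right) 1 = \left(\frac{1}{3} \cdot 5 + 4\right) 1 = \left(\frac{5}{3} + 4\right) 1 = \frac{17}{3} \cdot 1 = \frac{17}{3} \approx 5.6667$)
$k 144 - 13 = \frac{17}{3} \cdot 144 - 13 = 816 - 13 = 803$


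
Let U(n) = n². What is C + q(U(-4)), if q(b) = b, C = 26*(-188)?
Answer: -4872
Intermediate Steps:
C = -4888
C + q(U(-4)) = -4888 + (-4)² = -4888 + 16 = -4872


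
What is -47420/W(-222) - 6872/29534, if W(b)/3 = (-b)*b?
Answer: 48057917/545832621 ≈ 0.088045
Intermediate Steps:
W(b) = -3*b² (W(b) = 3*((-b)*b) = 3*(-b²) = -3*b²)
-47420/W(-222) - 6872/29534 = -47420/((-3*(-222)²)) - 6872/29534 = -47420/((-3*49284)) - 6872*1/29534 = -47420/(-147852) - 3436/14767 = -47420*(-1/147852) - 3436/14767 = 11855/36963 - 3436/14767 = 48057917/545832621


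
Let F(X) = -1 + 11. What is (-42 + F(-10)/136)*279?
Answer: -795429/68 ≈ -11697.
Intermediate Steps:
F(X) = 10
(-42 + F(-10)/136)*279 = (-42 + 10/136)*279 = (-42 + 10*(1/136))*279 = (-42 + 5/68)*279 = -2851/68*279 = -795429/68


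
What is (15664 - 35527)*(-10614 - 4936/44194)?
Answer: 4658668536438/22097 ≈ 2.1083e+8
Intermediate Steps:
(15664 - 35527)*(-10614 - 4936/44194) = -19863*(-10614 - 4936*1/44194) = -19863*(-10614 - 2468/22097) = -19863*(-234540026/22097) = 4658668536438/22097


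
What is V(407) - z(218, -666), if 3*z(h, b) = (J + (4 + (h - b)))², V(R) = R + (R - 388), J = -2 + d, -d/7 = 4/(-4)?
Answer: -796171/3 ≈ -2.6539e+5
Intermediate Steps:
d = 7 (d = -28/(-4) = -28*(-1)/4 = -7*(-1) = 7)
J = 5 (J = -2 + 7 = 5)
V(R) = -388 + 2*R (V(R) = R + (-388 + R) = -388 + 2*R)
z(h, b) = (9 + h - b)²/3 (z(h, b) = (5 + (4 + (h - b)))²/3 = (5 + (4 + h - b))²/3 = (9 + h - b)²/3)
V(407) - z(218, -666) = (-388 + 2*407) - (9 + 218 - 1*(-666))²/3 = (-388 + 814) - (9 + 218 + 666)²/3 = 426 - 893²/3 = 426 - 797449/3 = -796171/3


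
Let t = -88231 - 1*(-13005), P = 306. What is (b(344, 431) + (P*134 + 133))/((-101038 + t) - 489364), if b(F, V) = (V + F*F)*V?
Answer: -25614857/332814 ≈ -76.964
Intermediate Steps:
t = -75226 (t = -88231 + 13005 = -75226)
b(F, V) = V*(V + F²) (b(F, V) = (V + F²)*V = V*(V + F²))
(b(344, 431) + (P*134 + 133))/((-101038 + t) - 489364) = (431*(431 + 344²) + (306*134 + 133))/((-101038 - 75226) - 489364) = (431*(431 + 118336) + (41004 + 133))/(-176264 - 489364) = (431*118767 + 41137)/(-665628) = (51188577 + 41137)*(-1/665628) = 51229714*(-1/665628) = -25614857/332814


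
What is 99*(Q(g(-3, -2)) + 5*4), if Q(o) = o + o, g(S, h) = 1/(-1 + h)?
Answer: 1914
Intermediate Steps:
Q(o) = 2*o
99*(Q(g(-3, -2)) + 5*4) = 99*(2/(-1 - 2) + 5*4) = 99*(2/(-3) + 20) = 99*(2*(-⅓) + 20) = 99*(-⅔ + 20) = 99*(58/3) = 1914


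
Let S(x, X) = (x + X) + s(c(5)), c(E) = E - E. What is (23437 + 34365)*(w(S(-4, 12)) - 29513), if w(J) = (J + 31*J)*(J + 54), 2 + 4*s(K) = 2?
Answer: -788477082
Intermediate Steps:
c(E) = 0
s(K) = 0 (s(K) = -1/2 + (1/4)*2 = -1/2 + 1/2 = 0)
S(x, X) = X + x (S(x, X) = (x + X) + 0 = (X + x) + 0 = X + x)
w(J) = 32*J*(54 + J) (w(J) = (32*J)*(54 + J) = 32*J*(54 + J))
(23437 + 34365)*(w(S(-4, 12)) - 29513) = (23437 + 34365)*(32*(12 - 4)*(54 + (12 - 4)) - 29513) = 57802*(32*8*(54 + 8) - 29513) = 57802*(32*8*62 - 29513) = 57802*(15872 - 29513) = 57802*(-13641) = -788477082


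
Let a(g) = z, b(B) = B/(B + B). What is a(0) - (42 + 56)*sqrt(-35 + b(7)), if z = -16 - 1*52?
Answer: -68 - 49*I*sqrt(138) ≈ -68.0 - 575.62*I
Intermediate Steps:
z = -68 (z = -16 - 52 = -68)
b(B) = 1/2 (b(B) = B/((2*B)) = B*(1/(2*B)) = 1/2)
a(g) = -68
a(0) - (42 + 56)*sqrt(-35 + b(7)) = -68 - (42 + 56)*sqrt(-35 + 1/2) = -68 - 98*sqrt(-69/2) = -68 - 98*I*sqrt(138)/2 = -68 - 49*I*sqrt(138)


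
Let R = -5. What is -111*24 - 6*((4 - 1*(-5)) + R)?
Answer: -2688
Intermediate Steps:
-111*24 - 6*((4 - 1*(-5)) + R) = -111*24 - 6*((4 - 1*(-5)) - 5) = -2664 - 6*((4 + 5) - 5) = -2664 - 6*(9 - 5) = -2664 - 6*4 = -2664 - 24 = -2688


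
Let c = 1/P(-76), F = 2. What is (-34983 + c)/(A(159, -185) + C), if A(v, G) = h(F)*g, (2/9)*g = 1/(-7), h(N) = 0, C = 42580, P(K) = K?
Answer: -2658709/3236080 ≈ -0.82158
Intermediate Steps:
g = -9/14 (g = (9/2)/(-7) = (9/2)*(-⅐) = -9/14 ≈ -0.64286)
c = -1/76 (c = 1/(-76) = -1/76 ≈ -0.013158)
A(v, G) = 0 (A(v, G) = 0*(-9/14) = 0)
(-34983 + c)/(A(159, -185) + C) = (-34983 - 1/76)/(0 + 42580) = -2658709/76/42580 = -2658709/76*1/42580 = -2658709/3236080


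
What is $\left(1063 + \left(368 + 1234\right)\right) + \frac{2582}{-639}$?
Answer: $\frac{1700353}{639} \approx 2661.0$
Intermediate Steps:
$\left(1063 + \left(368 + 1234\right)\right) + \frac{2582}{-639} = \left(1063 + 1602\right) + 2582 \left(- \frac{1}{639}\right) = 2665 - \frac{2582}{639} = \frac{1700353}{639}$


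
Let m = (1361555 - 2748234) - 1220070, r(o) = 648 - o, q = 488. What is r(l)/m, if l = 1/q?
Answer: -316223/1272093512 ≈ -0.00024858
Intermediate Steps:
l = 1/488 ≈ 0.0020492
m = -2606749 (m = -1386679 - 1220070 = -2606749)
r(l)/m = (648 - 1*1/488)/(-2606749) = (648 - 1/488)*(-1/2606749) = (316223/488)*(-1/2606749) = -316223/1272093512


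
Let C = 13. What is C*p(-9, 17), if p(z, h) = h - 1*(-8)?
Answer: 325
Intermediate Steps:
p(z, h) = 8 + h (p(z, h) = h + 8 = 8 + h)
C*p(-9, 17) = 13*(8 + 17) = 13*25 = 325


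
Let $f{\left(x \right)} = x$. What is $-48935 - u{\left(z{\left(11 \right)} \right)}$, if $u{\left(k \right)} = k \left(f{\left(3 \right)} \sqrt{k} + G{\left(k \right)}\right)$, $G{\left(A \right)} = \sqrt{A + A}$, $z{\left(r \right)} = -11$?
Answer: $-48935 + 11 i \sqrt{22} + 33 i \sqrt{11} \approx -48935.0 + 161.04 i$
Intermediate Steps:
$G{\left(A \right)} = \sqrt{2} \sqrt{A}$ ($G{\left(A \right)} = \sqrt{2 A} = \sqrt{2} \sqrt{A}$)
$u{\left(k \right)} = k \left(3 \sqrt{k} + \sqrt{2} \sqrt{k}\right)$
$-48935 - u{\left(z{\left(11 \right)} \right)} = -48935 - \left(-11\right)^{\frac{3}{2}} \left(3 + \sqrt{2}\right) = -48935 - - 11 i \sqrt{11} \left(3 + \sqrt{2}\right) = -48935 + 11 i \sqrt{11} \left(3 + \sqrt{2}\right)$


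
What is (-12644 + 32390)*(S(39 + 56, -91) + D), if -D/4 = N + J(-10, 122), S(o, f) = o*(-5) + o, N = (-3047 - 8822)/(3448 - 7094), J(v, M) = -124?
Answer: 3706916580/1823 ≈ 2.0334e+6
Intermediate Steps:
N = 11869/3646 (N = -11869/(-3646) = -11869*(-1/3646) = 11869/3646 ≈ 3.2553)
S(o, f) = -4*o (S(o, f) = -5*o + o = -4*o)
D = 880470/1823 (D = -4*(11869/3646 - 124) = -4*(-440235/3646) = 880470/1823 ≈ 482.98)
(-12644 + 32390)*(S(39 + 56, -91) + D) = (-12644 + 32390)*(-4*(39 + 56) + 880470/1823) = 19746*(-4*95 + 880470/1823) = 19746*(-380 + 880470/1823) = 19746*(187730/1823) = 3706916580/1823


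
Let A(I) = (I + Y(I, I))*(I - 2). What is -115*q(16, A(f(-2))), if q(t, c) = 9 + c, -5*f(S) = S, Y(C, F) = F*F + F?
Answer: -21459/25 ≈ -858.36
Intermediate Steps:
Y(C, F) = F + F² (Y(C, F) = F² + F = F + F²)
f(S) = -S/5
A(I) = (-2 + I)*(I + I*(1 + I)) (A(I) = (I + I*(1 + I))*(I - 2) = (I + I*(1 + I))*(-2 + I) = (-2 + I)*(I + I*(1 + I)))
-115*q(16, A(f(-2))) = -115*(9 + (-⅕*(-2))*(-4 + (-⅕*(-2))²)) = -115*(9 + 2*(-4 + (⅖)²)/5) = -115*(9 + 2*(-4 + 4/25)/5) = -115*(9 + (⅖)*(-96/25)) = -115*(9 - 192/125) = -115*933/125 = -21459/25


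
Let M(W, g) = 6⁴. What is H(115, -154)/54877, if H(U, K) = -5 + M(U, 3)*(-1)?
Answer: -1301/54877 ≈ -0.023708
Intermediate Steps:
M(W, g) = 1296
H(U, K) = -1301 (H(U, K) = -5 + 1296*(-1) = -5 - 1296 = -1301)
H(115, -154)/54877 = -1301/54877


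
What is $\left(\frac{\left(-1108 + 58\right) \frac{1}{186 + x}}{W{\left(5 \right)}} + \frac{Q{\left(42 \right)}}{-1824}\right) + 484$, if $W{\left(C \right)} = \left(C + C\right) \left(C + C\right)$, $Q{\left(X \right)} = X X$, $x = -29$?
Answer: $\frac{11525501}{23864} \approx 482.97$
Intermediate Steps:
$Q{\left(X \right)} = X^{2}$
$W{\left(C \right)} = 4 C^{2}$ ($W{\left(C \right)} = 2 C 2 C = 4 C^{2}$)
$\left(\frac{\left(-1108 + 58\right) \frac{1}{186 + x}}{W{\left(5 \right)}} + \frac{Q{\left(42 \right)}}{-1824}\right) + 484 = \left(\frac{\left(-1108 + 58\right) \frac{1}{186 - 29}}{4 \cdot 5^{2}} + \frac{42^{2}}{-1824}\right) + 484 = \left(\frac{\left(-1050\right) \frac{1}{157}}{4 \cdot 25} + 1764 \left(- \frac{1}{1824}\right)\right) + 484 = \left(\frac{\left(-1050\right) \frac{1}{157}}{100} - \frac{147}{152}\right) + 484 = \left(\left(- \frac{1050}{157}\right) \frac{1}{100} - \frac{147}{152}\right) + 484 = \left(- \frac{21}{314} - \frac{147}{152}\right) + 484 = - \frac{24675}{23864} + 484 = \frac{11525501}{23864}$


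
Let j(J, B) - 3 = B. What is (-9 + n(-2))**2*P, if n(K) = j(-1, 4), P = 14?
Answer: 56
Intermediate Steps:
j(J, B) = 3 + B
n(K) = 7 (n(K) = 3 + 4 = 7)
(-9 + n(-2))**2*P = (-9 + 7)**2*14 = (-2)**2*14 = 4*14 = 56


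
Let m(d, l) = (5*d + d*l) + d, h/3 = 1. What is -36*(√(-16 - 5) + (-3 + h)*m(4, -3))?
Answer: -36*I*√21 ≈ -164.97*I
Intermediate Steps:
h = 3 (h = 3*1 = 3)
m(d, l) = 6*d + d*l
-36*(√(-16 - 5) + (-3 + h)*m(4, -3)) = -36*(√(-16 - 5) + (-3 + 3)*(4*(6 - 3))) = -36*(√(-21) + 0*(4*3)) = -36*(I*√21 + 0*12) = -36*(I*√21 + 0) = -36*I*√21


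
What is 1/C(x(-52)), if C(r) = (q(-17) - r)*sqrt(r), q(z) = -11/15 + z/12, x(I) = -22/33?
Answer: 30*I*sqrt(6)/89 ≈ 0.82567*I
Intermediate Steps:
x(I) = -2/3 (x(I) = -22*1/33 = -2/3)
q(z) = -11/15 + z/12 (q(z) = -11*1/15 + z*(1/12) = -11/15 + z/12)
C(r) = sqrt(r)*(-43/20 - r) (C(r) = ((-11/15 + (1/12)*(-17)) - r)*sqrt(r) = ((-11/15 - 17/12) - r)*sqrt(r) = (-43/20 - r)*sqrt(r) = sqrt(r)*(-43/20 - r))
1/C(x(-52)) = 1/(sqrt(-2/3)*(-43/20 - 1*(-2/3))) = 1/((I*sqrt(6)/3)*(-43/20 + 2/3)) = 1/((I*sqrt(6)/3)*(-89/60)) = 1/(-89*I*sqrt(6)/180) = 30*I*sqrt(6)/89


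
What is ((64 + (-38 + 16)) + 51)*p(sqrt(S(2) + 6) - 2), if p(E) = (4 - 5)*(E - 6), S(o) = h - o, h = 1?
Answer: 744 - 93*sqrt(5) ≈ 536.05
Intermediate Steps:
S(o) = 1 - o
p(E) = 6 - E (p(E) = -(-6 + E) = 6 - E)
((64 + (-38 + 16)) + 51)*p(sqrt(S(2) + 6) - 2) = ((64 + (-38 + 16)) + 51)*(6 - (sqrt((1 - 1*2) + 6) - 2)) = ((64 - 22) + 51)*(6 - (sqrt((1 - 2) + 6) - 2)) = (42 + 51)*(6 - (sqrt(-1 + 6) - 2)) = 93*(6 - (sqrt(5) - 2)) = 93*(6 - (-2 + sqrt(5))) = 93*(6 + (2 - sqrt(5))) = 93*(8 - sqrt(5)) = 744 - 93*sqrt(5)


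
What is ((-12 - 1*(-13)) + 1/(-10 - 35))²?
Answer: 1936/2025 ≈ 0.95605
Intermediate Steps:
((-12 - 1*(-13)) + 1/(-10 - 35))² = ((-12 + 13) + 1/(-45))² = (1 - 1/45)² = (44/45)² = 1936/2025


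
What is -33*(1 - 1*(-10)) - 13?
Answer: -376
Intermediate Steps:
-33*(1 - 1*(-10)) - 13 = -33*(1 + 10) - 13 = -33*11 - 13 = -363 - 13 = -376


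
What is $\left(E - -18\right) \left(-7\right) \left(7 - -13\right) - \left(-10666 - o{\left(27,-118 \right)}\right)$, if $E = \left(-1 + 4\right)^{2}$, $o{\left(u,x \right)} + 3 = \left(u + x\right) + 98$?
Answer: $6890$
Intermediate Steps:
$o{\left(u,x \right)} = 95 + u + x$ ($o{\left(u,x \right)} = -3 + \left(\left(u + x\right) + 98\right) = -3 + \left(98 + u + x\right) = 95 + u + x$)
$E = 9$ ($E = 3^{2} = 9$)
$\left(E - -18\right) \left(-7\right) \left(7 - -13\right) - \left(-10666 - o{\left(27,-118 \right)}\right) = \left(9 - -18\right) \left(-7\right) \left(7 - -13\right) - \left(-10666 - \left(95 + 27 - 118\right)\right) = \left(9 + 18\right) \left(-7\right) \left(7 + 13\right) - \left(-10666 - 4\right) = 27 \left(-7\right) 20 - \left(-10666 - 4\right) = \left(-189\right) 20 - -10670 = -3780 + 10670 = 6890$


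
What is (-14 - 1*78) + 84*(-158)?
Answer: -13364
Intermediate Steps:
(-14 - 1*78) + 84*(-158) = (-14 - 78) - 13272 = -92 - 13272 = -13364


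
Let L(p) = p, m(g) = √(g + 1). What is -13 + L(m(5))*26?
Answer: -13 + 26*√6 ≈ 50.687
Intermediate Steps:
m(g) = √(1 + g)
-13 + L(m(5))*26 = -13 + √(1 + 5)*26 = -13 + √6*26 = -13 + 26*√6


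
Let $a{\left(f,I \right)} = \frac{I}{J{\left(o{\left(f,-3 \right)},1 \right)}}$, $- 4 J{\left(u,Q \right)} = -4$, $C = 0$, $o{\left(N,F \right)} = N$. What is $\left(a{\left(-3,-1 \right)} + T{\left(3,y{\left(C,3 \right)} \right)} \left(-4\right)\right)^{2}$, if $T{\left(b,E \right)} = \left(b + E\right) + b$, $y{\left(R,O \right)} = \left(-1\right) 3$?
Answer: $169$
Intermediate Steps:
$J{\left(u,Q \right)} = 1$ ($J{\left(u,Q \right)} = \left(- \frac{1}{4}\right) \left(-4\right) = 1$)
$y{\left(R,O \right)} = -3$
$a{\left(f,I \right)} = I$ ($a{\left(f,I \right)} = \frac{I}{1} = I 1 = I$)
$T{\left(b,E \right)} = E + 2 b$ ($T{\left(b,E \right)} = \left(E + b\right) + b = E + 2 b$)
$\left(a{\left(-3,-1 \right)} + T{\left(3,y{\left(C,3 \right)} \right)} \left(-4\right)\right)^{2} = \left(-1 + \left(-3 + 2 \cdot 3\right) \left(-4\right)\right)^{2} = \left(-1 + \left(-3 + 6\right) \left(-4\right)\right)^{2} = \left(-1 + 3 \left(-4\right)\right)^{2} = \left(-1 - 12\right)^{2} = \left(-13\right)^{2} = 169$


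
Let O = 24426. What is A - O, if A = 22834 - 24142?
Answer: -25734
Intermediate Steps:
A = -1308
A - O = -1308 - 1*24426 = -1308 - 24426 = -25734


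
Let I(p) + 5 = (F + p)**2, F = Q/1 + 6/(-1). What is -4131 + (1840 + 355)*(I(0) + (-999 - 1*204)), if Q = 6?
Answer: -2655691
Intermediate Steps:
F = 0 (F = 6/1 + 6/(-1) = 6*1 + 6*(-1) = 6 - 6 = 0)
I(p) = -5 + p**2 (I(p) = -5 + (0 + p)**2 = -5 + p**2)
-4131 + (1840 + 355)*(I(0) + (-999 - 1*204)) = -4131 + (1840 + 355)*((-5 + 0**2) + (-999 - 1*204)) = -4131 + 2195*((-5 + 0) + (-999 - 204)) = -4131 + 2195*(-5 - 1203) = -4131 + 2195*(-1208) = -4131 - 2651560 = -2655691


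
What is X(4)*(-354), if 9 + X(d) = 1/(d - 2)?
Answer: 3009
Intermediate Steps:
X(d) = -9 + 1/(-2 + d) (X(d) = -9 + 1/(d - 2) = -9 + 1/(-2 + d))
X(4)*(-354) = ((19 - 9*4)/(-2 + 4))*(-354) = ((19 - 36)/2)*(-354) = ((½)*(-17))*(-354) = -17/2*(-354) = 3009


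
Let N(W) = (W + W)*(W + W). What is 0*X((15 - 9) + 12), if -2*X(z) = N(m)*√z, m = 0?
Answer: 0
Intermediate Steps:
N(W) = 4*W² (N(W) = (2*W)*(2*W) = 4*W²)
X(z) = 0 (X(z) = -4*0²*√z/2 = -4*0*√z/2 = -0*√z = -½*0 = 0)
0*X((15 - 9) + 12) = 0*0 = 0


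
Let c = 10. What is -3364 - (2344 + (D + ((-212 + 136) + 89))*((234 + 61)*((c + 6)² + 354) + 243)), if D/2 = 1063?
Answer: -385438535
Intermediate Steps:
D = 2126 (D = 2*1063 = 2126)
-3364 - (2344 + (D + ((-212 + 136) + 89))*((234 + 61)*((c + 6)² + 354) + 243)) = -3364 - (2344 + (2126 + ((-212 + 136) + 89))*((234 + 61)*((10 + 6)² + 354) + 243)) = -3364 - (2344 + (2126 + (-76 + 89))*(295*(16² + 354) + 243)) = -3364 - (2344 + (2126 + 13)*(295*(256 + 354) + 243)) = -3364 - (2344 + 2139*(295*610 + 243)) = -3364 - (2344 + 2139*(179950 + 243)) = -3364 - (2344 + 2139*180193) = -3364 - (2344 + 385432827) = -3364 - 1*385435171 = -3364 - 385435171 = -385438535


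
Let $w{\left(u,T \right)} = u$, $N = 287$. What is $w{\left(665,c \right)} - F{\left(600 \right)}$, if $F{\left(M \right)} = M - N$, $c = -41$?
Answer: $352$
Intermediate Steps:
$F{\left(M \right)} = -287 + M$ ($F{\left(M \right)} = M - 287 = -287 + M$)
$w{\left(665,c \right)} - F{\left(600 \right)} = 665 - \left(-287 + 600\right) = 665 - 313 = 352$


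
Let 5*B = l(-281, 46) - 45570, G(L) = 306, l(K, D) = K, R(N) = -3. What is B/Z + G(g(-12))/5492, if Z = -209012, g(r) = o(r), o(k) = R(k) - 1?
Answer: 142900513/1434867380 ≈ 0.099591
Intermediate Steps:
o(k) = -4 (o(k) = -3 - 1 = -4)
g(r) = -4
B = -45851/5 (B = (-281 - 45570)/5 = (⅕)*(-45851) = -45851/5 ≈ -9170.2)
B/Z + G(g(-12))/5492 = -45851/5/(-209012) + 306/5492 = -45851/5*(-1/209012) + 306*(1/5492) = 45851/1045060 + 153/2746 = 142900513/1434867380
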